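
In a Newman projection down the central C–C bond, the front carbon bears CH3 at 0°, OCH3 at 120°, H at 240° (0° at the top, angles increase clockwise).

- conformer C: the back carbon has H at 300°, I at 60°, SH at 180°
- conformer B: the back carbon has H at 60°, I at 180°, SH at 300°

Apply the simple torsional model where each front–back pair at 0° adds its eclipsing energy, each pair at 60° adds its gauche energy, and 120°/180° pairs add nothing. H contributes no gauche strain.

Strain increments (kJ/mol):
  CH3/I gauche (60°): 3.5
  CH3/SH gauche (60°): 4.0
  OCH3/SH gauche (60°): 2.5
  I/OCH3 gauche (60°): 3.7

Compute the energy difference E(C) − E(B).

C (staggered): CH3–I gauche, OCH3–I gauche, OCH3–SH gauche; 3.5 + 3.7 + 2.5 = 9.7 kJ/mol.
B (staggered): CH3–SH gauche, OCH3–I gauche; 4.0 + 3.7 = 7.7 kJ/mol.
E(C) − E(B) = 9.7 − 7.7 = +2.0 kJ/mol.

+2.0 kJ/mol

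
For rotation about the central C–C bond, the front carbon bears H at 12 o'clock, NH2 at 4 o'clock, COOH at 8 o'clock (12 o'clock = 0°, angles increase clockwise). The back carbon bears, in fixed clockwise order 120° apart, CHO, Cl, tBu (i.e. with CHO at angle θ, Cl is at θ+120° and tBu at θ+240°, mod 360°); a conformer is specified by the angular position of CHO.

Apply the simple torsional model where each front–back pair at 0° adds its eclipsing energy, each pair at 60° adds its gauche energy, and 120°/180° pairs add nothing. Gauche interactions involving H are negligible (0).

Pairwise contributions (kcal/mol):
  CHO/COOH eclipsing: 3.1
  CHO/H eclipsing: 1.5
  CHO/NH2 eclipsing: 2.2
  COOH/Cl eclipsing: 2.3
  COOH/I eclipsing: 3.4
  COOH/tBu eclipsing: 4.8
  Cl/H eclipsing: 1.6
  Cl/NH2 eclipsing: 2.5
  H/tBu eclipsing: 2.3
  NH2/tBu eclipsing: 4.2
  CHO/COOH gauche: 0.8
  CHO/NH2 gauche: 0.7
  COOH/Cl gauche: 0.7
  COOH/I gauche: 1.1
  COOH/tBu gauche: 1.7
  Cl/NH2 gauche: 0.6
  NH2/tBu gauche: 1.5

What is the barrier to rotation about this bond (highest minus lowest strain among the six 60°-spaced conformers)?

CHO at 0° (eclipsed): H–CHO eclipsed, NH2–Cl eclipsed, COOH–tBu eclipsed; 1.5 + 2.5 + 4.8 = 8.8 kcal/mol.
CHO at 60° (staggered): NH2–CHO gauche, NH2–Cl gauche, COOH–Cl gauche, COOH–tBu gauche; 0.7 + 0.6 + 0.7 + 1.7 = 3.7 kcal/mol.
CHO at 120° (eclipsed): H–tBu eclipsed, NH2–CHO eclipsed, COOH–Cl eclipsed; 2.3 + 2.2 + 2.3 = 6.8 kcal/mol.
CHO at 180° (staggered): NH2–CHO gauche, NH2–tBu gauche, COOH–CHO gauche, COOH–Cl gauche; 0.7 + 1.5 + 0.8 + 0.7 = 3.7 kcal/mol.
CHO at 240° (eclipsed): H–Cl eclipsed, NH2–tBu eclipsed, COOH–CHO eclipsed; 1.6 + 4.2 + 3.1 = 8.9 kcal/mol.
CHO at 300° (staggered): NH2–Cl gauche, NH2–tBu gauche, COOH–CHO gauche, COOH–tBu gauche; 0.6 + 1.5 + 0.8 + 1.7 = 4.6 kcal/mol.
Max at 240° (8.9 kcal/mol), min at 60° (3.7 kcal/mol); barrier = 5.2 kcal/mol.

5.2 kcal/mol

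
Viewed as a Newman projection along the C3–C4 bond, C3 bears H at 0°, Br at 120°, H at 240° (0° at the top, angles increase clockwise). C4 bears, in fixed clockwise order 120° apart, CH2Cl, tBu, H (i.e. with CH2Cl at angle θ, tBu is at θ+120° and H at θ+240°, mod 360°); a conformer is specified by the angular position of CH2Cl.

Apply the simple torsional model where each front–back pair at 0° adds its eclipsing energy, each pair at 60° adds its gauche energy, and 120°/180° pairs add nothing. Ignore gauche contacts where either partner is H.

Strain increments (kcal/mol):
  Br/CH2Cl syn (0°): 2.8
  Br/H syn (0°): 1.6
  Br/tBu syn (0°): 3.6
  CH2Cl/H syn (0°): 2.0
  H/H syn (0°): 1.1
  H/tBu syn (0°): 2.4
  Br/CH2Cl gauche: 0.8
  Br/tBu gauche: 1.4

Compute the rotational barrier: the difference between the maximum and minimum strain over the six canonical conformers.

CH2Cl at 0° (eclipsed): H(0°)/CH2Cl(0°) eclipsed 2.0; Br(120°)/tBu(120°) eclipsed 3.6; H(240°)/H(240°) eclipsed 1.1 → 6.7 kcal/mol.
CH2Cl at 60° (staggered): Br(120°)/CH2Cl(60°) gauche 0.8; Br(120°)/tBu(180°) gauche 1.4 → 2.2 kcal/mol.
CH2Cl at 120° (eclipsed): H(0°)/H(0°) eclipsed 1.1; Br(120°)/CH2Cl(120°) eclipsed 2.8; H(240°)/tBu(240°) eclipsed 2.4 → 6.3 kcal/mol.
CH2Cl at 180° (staggered): Br(120°)/CH2Cl(180°) gauche 0.8 → 0.8 kcal/mol.
CH2Cl at 240° (eclipsed): H(0°)/tBu(0°) eclipsed 2.4; Br(120°)/H(120°) eclipsed 1.6; H(240°)/CH2Cl(240°) eclipsed 2.0 → 6.0 kcal/mol.
CH2Cl at 300° (staggered): Br(120°)/tBu(60°) gauche 1.4 → 1.4 kcal/mol.
Max at 0° (6.7 kcal/mol), min at 180° (0.8 kcal/mol); barrier = 5.9 kcal/mol.

5.9 kcal/mol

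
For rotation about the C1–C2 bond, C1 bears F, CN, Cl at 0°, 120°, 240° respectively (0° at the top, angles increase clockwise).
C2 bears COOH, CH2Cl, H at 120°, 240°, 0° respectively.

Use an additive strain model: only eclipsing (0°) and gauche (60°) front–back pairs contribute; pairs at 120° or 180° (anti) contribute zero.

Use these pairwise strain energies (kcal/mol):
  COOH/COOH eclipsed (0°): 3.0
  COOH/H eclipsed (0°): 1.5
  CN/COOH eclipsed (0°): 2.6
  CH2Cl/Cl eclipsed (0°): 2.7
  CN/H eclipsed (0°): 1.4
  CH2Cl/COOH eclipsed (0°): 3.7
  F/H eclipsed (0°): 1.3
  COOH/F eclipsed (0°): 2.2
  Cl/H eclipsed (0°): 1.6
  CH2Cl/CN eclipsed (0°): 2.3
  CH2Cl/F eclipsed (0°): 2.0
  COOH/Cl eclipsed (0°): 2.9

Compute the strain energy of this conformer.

This conformer (eclipsed): F(0°)/H(0°) eclipsed 1.3; CN(120°)/COOH(120°) eclipsed 2.6; Cl(240°)/CH2Cl(240°) eclipsed 2.7 → 6.6 kcal/mol.

6.6 kcal/mol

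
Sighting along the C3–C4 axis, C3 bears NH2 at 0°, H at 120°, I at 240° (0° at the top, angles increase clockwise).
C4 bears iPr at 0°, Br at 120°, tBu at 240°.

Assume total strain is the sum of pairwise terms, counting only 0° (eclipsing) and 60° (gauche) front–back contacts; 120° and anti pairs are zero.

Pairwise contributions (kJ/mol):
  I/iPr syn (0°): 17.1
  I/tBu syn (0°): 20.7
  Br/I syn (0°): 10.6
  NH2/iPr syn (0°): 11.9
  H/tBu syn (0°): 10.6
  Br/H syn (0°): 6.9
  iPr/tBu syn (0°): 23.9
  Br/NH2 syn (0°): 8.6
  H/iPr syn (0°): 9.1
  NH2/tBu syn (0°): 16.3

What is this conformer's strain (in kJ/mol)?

39.5 kJ/mol

This conformer (eclipsed): NH2(0°)/iPr(0°) eclipsed 11.9; H(120°)/Br(120°) eclipsed 6.9; I(240°)/tBu(240°) eclipsed 20.7 → 39.5 kJ/mol.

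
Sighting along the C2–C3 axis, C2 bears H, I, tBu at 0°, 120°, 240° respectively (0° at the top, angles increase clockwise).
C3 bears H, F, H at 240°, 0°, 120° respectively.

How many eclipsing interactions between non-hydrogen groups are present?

0

Every eclipsing pair involves H, so the count is 0.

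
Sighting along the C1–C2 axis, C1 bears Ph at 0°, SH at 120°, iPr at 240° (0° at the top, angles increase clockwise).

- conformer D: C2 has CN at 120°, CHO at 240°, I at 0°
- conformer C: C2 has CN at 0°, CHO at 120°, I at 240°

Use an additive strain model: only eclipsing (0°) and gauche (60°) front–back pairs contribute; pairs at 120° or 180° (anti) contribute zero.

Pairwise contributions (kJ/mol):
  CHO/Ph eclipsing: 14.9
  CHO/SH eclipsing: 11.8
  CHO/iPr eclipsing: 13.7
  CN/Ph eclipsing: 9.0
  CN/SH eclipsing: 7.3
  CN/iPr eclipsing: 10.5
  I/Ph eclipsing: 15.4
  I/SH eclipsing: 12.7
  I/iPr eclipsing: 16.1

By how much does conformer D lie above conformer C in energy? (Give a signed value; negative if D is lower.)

-0.5 kJ/mol

D is eclipsed. Ph at 0° is eclipsed with I at 0° (15.4); SH at 120° is eclipsed with CN at 120° (7.3); iPr at 240° is eclipsed with CHO at 240° (13.7). Total 36.4 kJ/mol.
C is eclipsed. Ph at 0° is eclipsed with CN at 0° (9.0); SH at 120° is eclipsed with CHO at 120° (11.8); iPr at 240° is eclipsed with I at 240° (16.1). Total 36.9 kJ/mol.
E(D) − E(C) = 36.4 − 36.9 = -0.5 kJ/mol.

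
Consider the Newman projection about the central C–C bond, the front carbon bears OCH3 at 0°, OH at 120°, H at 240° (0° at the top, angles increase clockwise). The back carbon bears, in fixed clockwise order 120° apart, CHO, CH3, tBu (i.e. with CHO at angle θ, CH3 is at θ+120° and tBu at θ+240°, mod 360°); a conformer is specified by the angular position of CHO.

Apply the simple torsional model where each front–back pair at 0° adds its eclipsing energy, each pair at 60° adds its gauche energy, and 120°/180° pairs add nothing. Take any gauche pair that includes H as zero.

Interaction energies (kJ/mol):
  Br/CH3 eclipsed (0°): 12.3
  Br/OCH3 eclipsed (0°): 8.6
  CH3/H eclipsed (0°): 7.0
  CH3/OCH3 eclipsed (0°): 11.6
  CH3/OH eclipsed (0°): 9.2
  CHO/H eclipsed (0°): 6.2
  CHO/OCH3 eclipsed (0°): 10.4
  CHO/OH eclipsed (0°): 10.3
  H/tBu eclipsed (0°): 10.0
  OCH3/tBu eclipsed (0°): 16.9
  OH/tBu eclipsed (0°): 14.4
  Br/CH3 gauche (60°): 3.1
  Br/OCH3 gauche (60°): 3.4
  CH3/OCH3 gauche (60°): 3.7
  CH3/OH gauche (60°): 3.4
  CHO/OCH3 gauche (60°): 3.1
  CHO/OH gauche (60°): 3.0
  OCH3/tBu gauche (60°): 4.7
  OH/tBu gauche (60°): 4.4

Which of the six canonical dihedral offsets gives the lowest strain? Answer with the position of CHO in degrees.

60°

CHO at 0° is eclipsed. OCH3 at 0° is eclipsed with CHO at 0° (10.4); OH at 120° is eclipsed with CH3 at 120° (9.2); H at 240° is eclipsed with tBu at 240° (10.0). Total 29.6 kJ/mol.
CHO at 60° is staggered. OCH3 at 0° is gauche with CHO at 60° (3.1); OCH3 at 0° is gauche with tBu at 300° (4.7); OH at 120° is gauche with CHO at 60° (3.0); OH at 120° is gauche with CH3 at 180° (3.4). Total 14.2 kJ/mol.
CHO at 120° is eclipsed. OCH3 at 0° is eclipsed with tBu at 0° (16.9); OH at 120° is eclipsed with CHO at 120° (10.3); H at 240° is eclipsed with CH3 at 240° (7.0). Total 34.2 kJ/mol.
CHO at 180° is staggered. OCH3 at 0° is gauche with CH3 at 300° (3.7); OCH3 at 0° is gauche with tBu at 60° (4.7); OH at 120° is gauche with CHO at 180° (3.0); OH at 120° is gauche with tBu at 60° (4.4). Total 15.8 kJ/mol.
CHO at 240° is eclipsed. OCH3 at 0° is eclipsed with CH3 at 0° (11.6); OH at 120° is eclipsed with tBu at 120° (14.4); H at 240° is eclipsed with CHO at 240° (6.2). Total 32.2 kJ/mol.
CHO at 300° is staggered. OCH3 at 0° is gauche with CHO at 300° (3.1); OCH3 at 0° is gauche with CH3 at 60° (3.7); OH at 120° is gauche with CH3 at 60° (3.4); OH at 120° is gauche with tBu at 180° (4.4). Total 14.6 kJ/mol.
The minimum (14.2 kJ/mol) occurs with CHO at 60°.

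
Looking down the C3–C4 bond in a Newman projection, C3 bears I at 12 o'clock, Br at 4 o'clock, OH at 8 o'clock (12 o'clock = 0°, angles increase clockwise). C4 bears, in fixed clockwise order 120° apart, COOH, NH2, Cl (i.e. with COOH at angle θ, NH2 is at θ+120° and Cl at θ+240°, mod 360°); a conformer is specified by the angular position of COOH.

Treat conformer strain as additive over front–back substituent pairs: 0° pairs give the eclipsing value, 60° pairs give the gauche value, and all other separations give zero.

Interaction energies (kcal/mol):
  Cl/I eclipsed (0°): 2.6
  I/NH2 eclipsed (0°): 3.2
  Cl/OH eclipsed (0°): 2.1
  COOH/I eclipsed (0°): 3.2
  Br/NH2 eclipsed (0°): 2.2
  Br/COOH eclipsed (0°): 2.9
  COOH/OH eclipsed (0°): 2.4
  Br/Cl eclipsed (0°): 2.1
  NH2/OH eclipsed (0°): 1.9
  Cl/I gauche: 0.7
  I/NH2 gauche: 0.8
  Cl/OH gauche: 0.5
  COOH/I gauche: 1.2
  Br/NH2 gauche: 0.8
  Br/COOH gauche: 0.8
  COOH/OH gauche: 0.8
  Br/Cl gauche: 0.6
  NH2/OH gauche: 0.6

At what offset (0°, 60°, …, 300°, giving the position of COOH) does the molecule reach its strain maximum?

240°

COOH at 0° (eclipsed): I–COOH eclipsed, Br–NH2 eclipsed, OH–Cl eclipsed; 3.2 + 2.2 + 2.1 = 7.5 kcal/mol.
COOH at 60° (staggered): I–COOH gauche, I–Cl gauche, Br–COOH gauche, Br–NH2 gauche, OH–NH2 gauche, OH–Cl gauche; 1.2 + 0.7 + 0.8 + 0.8 + 0.6 + 0.5 = 4.6 kcal/mol.
COOH at 120° (eclipsed): I–Cl eclipsed, Br–COOH eclipsed, OH–NH2 eclipsed; 2.6 + 2.9 + 1.9 = 7.4 kcal/mol.
COOH at 180° (staggered): I–NH2 gauche, I–Cl gauche, Br–COOH gauche, Br–Cl gauche, OH–COOH gauche, OH–NH2 gauche; 0.8 + 0.7 + 0.8 + 0.6 + 0.8 + 0.6 = 4.3 kcal/mol.
COOH at 240° (eclipsed): I–NH2 eclipsed, Br–Cl eclipsed, OH–COOH eclipsed; 3.2 + 2.1 + 2.4 = 7.7 kcal/mol.
COOH at 300° (staggered): I–COOH gauche, I–NH2 gauche, Br–NH2 gauche, Br–Cl gauche, OH–COOH gauche, OH–Cl gauche; 1.2 + 0.8 + 0.8 + 0.6 + 0.8 + 0.5 = 4.7 kcal/mol.
The maximum (7.7 kcal/mol) occurs with COOH at 240°.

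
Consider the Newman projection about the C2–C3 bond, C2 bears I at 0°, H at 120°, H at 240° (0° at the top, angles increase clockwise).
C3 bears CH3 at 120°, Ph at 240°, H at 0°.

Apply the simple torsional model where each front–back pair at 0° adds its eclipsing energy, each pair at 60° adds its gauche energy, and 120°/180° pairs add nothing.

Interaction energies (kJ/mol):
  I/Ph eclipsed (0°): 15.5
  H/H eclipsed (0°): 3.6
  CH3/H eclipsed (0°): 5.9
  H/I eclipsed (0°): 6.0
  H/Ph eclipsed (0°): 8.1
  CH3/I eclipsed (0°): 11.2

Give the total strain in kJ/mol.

This conformer is eclipsed. I at 0° is eclipsed with H at 0° (6.0); H at 120° is eclipsed with CH3 at 120° (5.9); H at 240° is eclipsed with Ph at 240° (8.1). Total 20.0 kJ/mol.

20.0 kJ/mol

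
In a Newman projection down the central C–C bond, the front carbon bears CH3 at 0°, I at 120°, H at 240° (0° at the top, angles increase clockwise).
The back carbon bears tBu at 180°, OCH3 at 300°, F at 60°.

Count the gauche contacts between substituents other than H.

4

Non-H gauche pairs: CH3(0°)/OCH3(300°); CH3(0°)/F(60°); I(120°)/tBu(180°); I(120°)/F(60°) — 4 interactions.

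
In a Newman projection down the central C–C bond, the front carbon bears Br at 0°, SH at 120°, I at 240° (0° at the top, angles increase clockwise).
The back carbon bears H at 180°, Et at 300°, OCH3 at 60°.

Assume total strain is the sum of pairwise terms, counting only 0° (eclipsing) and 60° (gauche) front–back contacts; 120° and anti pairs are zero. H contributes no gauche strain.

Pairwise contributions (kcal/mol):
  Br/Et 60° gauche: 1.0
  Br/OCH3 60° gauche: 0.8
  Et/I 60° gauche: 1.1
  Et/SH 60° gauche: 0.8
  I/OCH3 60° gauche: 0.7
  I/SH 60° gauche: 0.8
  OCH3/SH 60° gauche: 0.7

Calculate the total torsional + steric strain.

3.6 kcal/mol

This conformer (staggered): Br–Et gauche, Br–OCH3 gauche, SH–OCH3 gauche, I–Et gauche; 1.0 + 0.8 + 0.7 + 1.1 = 3.6 kcal/mol.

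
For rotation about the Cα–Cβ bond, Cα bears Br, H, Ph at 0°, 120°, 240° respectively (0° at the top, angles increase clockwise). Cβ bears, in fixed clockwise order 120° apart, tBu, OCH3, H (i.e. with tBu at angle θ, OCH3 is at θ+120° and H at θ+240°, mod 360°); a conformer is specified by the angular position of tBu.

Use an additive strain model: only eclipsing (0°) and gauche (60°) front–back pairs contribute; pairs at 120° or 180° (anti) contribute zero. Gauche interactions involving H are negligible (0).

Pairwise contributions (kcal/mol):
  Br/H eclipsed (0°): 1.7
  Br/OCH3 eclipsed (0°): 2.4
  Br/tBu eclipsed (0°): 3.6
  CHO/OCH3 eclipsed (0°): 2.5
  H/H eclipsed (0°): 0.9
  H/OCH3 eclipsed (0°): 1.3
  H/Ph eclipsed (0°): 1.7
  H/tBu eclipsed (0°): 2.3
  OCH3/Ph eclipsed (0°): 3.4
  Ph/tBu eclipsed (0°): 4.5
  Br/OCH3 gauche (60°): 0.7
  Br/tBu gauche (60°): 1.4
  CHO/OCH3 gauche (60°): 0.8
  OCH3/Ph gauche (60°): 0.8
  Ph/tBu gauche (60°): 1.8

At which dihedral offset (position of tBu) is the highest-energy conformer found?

240°

tBu at 0° (eclipsed): Br–tBu eclipsed, H–OCH3 eclipsed, Ph–H eclipsed; 3.6 + 1.3 + 1.7 = 6.6 kcal/mol.
tBu at 60° (staggered): Br–tBu gauche, Ph–OCH3 gauche; 1.4 + 0.8 = 2.2 kcal/mol.
tBu at 120° (eclipsed): Br–H eclipsed, H–tBu eclipsed, Ph–OCH3 eclipsed; 1.7 + 2.3 + 3.4 = 7.4 kcal/mol.
tBu at 180° (staggered): Br–OCH3 gauche, Ph–tBu gauche, Ph–OCH3 gauche; 0.7 + 1.8 + 0.8 = 3.3 kcal/mol.
tBu at 240° (eclipsed): Br–OCH3 eclipsed, H–H eclipsed, Ph–tBu eclipsed; 2.4 + 0.9 + 4.5 = 7.8 kcal/mol.
tBu at 300° (staggered): Br–tBu gauche, Br–OCH3 gauche, Ph–tBu gauche; 1.4 + 0.7 + 1.8 = 3.9 kcal/mol.
The maximum (7.8 kcal/mol) occurs with tBu at 240°.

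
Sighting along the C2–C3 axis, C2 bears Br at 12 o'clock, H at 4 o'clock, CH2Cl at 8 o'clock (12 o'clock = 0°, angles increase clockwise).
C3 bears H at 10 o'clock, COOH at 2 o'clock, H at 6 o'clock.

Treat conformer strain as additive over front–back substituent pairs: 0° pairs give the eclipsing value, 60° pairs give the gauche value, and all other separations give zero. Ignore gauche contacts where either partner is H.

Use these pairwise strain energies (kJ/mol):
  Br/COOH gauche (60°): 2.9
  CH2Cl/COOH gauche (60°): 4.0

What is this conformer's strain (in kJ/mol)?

This conformer (staggered): Br–COOH gauche; 2.9 = 2.9 kJ/mol.

2.9 kJ/mol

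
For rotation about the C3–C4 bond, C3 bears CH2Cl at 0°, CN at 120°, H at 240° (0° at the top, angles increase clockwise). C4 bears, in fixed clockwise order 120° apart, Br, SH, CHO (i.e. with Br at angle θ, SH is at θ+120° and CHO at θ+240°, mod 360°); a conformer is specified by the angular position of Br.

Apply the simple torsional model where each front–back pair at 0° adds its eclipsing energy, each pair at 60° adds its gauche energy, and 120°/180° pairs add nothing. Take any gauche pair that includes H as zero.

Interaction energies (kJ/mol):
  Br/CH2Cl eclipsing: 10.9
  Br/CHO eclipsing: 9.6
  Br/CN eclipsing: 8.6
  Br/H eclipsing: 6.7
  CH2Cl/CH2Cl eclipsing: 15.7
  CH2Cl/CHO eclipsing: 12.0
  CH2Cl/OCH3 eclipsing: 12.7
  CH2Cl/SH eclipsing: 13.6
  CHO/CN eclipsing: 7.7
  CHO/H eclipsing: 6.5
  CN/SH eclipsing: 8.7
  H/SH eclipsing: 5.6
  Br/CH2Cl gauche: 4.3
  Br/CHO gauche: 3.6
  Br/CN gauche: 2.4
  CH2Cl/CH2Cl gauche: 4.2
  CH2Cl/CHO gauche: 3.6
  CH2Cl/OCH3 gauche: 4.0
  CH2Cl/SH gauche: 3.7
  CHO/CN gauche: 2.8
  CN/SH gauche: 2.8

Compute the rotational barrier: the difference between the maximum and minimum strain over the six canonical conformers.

15.5 kJ/mol

Br at 0° (eclipsed): CH2Cl(0°)/Br(0°) eclipsed 10.9; CN(120°)/SH(120°) eclipsed 8.7; H(240°)/CHO(240°) eclipsed 6.5 → 26.1 kJ/mol.
Br at 60° (staggered): CH2Cl(0°)/Br(60°) gauche 4.3; CH2Cl(0°)/CHO(300°) gauche 3.6; CN(120°)/Br(60°) gauche 2.4; CN(120°)/SH(180°) gauche 2.8 → 13.1 kJ/mol.
Br at 120° (eclipsed): CH2Cl(0°)/CHO(0°) eclipsed 12.0; CN(120°)/Br(120°) eclipsed 8.6; H(240°)/SH(240°) eclipsed 5.6 → 26.2 kJ/mol.
Br at 180° (staggered): CH2Cl(0°)/SH(300°) gauche 3.7; CH2Cl(0°)/CHO(60°) gauche 3.6; CN(120°)/Br(180°) gauche 2.4; CN(120°)/CHO(60°) gauche 2.8 → 12.5 kJ/mol.
Br at 240° (eclipsed): CH2Cl(0°)/SH(0°) eclipsed 13.6; CN(120°)/CHO(120°) eclipsed 7.7; H(240°)/Br(240°) eclipsed 6.7 → 28.0 kJ/mol.
Br at 300° (staggered): CH2Cl(0°)/Br(300°) gauche 4.3; CH2Cl(0°)/SH(60°) gauche 3.7; CN(120°)/SH(60°) gauche 2.8; CN(120°)/CHO(180°) gauche 2.8 → 13.6 kJ/mol.
Max at 240° (28.0 kJ/mol), min at 180° (12.5 kJ/mol); barrier = 15.5 kJ/mol.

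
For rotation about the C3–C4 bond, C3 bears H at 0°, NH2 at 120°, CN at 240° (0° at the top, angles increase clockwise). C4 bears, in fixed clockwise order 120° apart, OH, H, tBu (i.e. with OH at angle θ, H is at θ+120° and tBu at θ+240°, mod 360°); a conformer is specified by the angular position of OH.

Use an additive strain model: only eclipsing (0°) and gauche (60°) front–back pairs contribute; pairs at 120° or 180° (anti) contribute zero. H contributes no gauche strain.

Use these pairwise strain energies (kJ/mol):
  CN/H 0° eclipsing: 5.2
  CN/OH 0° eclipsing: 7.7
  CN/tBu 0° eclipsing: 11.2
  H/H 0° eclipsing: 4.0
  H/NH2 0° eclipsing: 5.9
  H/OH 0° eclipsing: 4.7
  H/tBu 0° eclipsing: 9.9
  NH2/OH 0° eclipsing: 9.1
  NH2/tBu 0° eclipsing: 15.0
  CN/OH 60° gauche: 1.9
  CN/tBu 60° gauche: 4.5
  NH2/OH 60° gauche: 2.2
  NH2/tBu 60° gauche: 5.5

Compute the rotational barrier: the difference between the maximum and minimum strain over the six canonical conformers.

20.0 kJ/mol

OH at 0° (eclipsed): H(0°)/OH(0°) eclipsed 4.7; NH2(120°)/H(120°) eclipsed 5.9; CN(240°)/tBu(240°) eclipsed 11.2 → 21.8 kJ/mol.
OH at 60° (staggered): NH2(120°)/OH(60°) gauche 2.2; CN(240°)/tBu(300°) gauche 4.5 → 6.7 kJ/mol.
OH at 120° (eclipsed): H(0°)/tBu(0°) eclipsed 9.9; NH2(120°)/OH(120°) eclipsed 9.1; CN(240°)/H(240°) eclipsed 5.2 → 24.2 kJ/mol.
OH at 180° (staggered): NH2(120°)/OH(180°) gauche 2.2; NH2(120°)/tBu(60°) gauche 5.5; CN(240°)/OH(180°) gauche 1.9 → 9.6 kJ/mol.
OH at 240° (eclipsed): H(0°)/H(0°) eclipsed 4.0; NH2(120°)/tBu(120°) eclipsed 15.0; CN(240°)/OH(240°) eclipsed 7.7 → 26.7 kJ/mol.
OH at 300° (staggered): NH2(120°)/tBu(180°) gauche 5.5; CN(240°)/OH(300°) gauche 1.9; CN(240°)/tBu(180°) gauche 4.5 → 11.9 kJ/mol.
Max at 240° (26.7 kJ/mol), min at 60° (6.7 kJ/mol); barrier = 20.0 kJ/mol.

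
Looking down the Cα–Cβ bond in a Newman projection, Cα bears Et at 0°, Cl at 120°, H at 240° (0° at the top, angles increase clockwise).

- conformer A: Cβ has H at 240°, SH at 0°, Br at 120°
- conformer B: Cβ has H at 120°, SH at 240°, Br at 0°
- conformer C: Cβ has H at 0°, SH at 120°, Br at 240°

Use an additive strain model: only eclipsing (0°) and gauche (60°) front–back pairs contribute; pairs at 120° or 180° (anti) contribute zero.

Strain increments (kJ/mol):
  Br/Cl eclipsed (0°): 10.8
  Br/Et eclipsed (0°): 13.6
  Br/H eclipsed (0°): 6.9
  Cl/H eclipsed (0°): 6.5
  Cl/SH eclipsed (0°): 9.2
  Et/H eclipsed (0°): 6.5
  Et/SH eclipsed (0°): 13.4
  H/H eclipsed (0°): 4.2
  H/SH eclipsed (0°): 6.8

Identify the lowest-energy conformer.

A (eclipsed): Et(0°)/SH(0°) eclipsed 13.4; Cl(120°)/Br(120°) eclipsed 10.8; H(240°)/H(240°) eclipsed 4.2 → 28.4 kJ/mol.
B (eclipsed): Et(0°)/Br(0°) eclipsed 13.6; Cl(120°)/H(120°) eclipsed 6.5; H(240°)/SH(240°) eclipsed 6.8 → 26.9 kJ/mol.
C (eclipsed): Et(0°)/H(0°) eclipsed 6.5; Cl(120°)/SH(120°) eclipsed 9.2; H(240°)/Br(240°) eclipsed 6.9 → 22.6 kJ/mol.
C has the lowest total (22.6 kJ/mol).

C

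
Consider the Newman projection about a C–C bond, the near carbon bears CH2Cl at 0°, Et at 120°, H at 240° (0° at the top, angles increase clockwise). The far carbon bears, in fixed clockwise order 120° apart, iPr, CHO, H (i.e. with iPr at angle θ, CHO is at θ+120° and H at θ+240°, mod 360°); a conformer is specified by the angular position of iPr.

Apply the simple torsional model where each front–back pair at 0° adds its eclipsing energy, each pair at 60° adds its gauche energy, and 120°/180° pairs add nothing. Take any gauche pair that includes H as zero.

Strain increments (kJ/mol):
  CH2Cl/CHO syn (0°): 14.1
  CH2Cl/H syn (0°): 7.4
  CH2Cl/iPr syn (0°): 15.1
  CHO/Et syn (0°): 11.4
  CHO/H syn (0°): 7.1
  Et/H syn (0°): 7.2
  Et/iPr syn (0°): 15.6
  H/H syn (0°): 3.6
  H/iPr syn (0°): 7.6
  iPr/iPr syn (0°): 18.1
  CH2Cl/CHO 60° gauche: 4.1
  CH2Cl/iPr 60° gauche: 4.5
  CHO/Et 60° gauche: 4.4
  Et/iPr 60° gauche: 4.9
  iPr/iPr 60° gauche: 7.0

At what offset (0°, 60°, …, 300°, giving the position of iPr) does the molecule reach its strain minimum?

iPr at 0° is eclipsed. CH2Cl at 0° is eclipsed with iPr at 0° (15.1); Et at 120° is eclipsed with CHO at 120° (11.4); H at 240° is eclipsed with H at 240° (3.6). Total 30.1 kJ/mol.
iPr at 60° is staggered. CH2Cl at 0° is gauche with iPr at 60° (4.5); Et at 120° is gauche with iPr at 60° (4.9); Et at 120° is gauche with CHO at 180° (4.4). Total 13.8 kJ/mol.
iPr at 120° is eclipsed. CH2Cl at 0° is eclipsed with H at 0° (7.4); Et at 120° is eclipsed with iPr at 120° (15.6); H at 240° is eclipsed with CHO at 240° (7.1). Total 30.1 kJ/mol.
iPr at 180° is staggered. CH2Cl at 0° is gauche with CHO at 300° (4.1); Et at 120° is gauche with iPr at 180° (4.9). Total 9.0 kJ/mol.
iPr at 240° is eclipsed. CH2Cl at 0° is eclipsed with CHO at 0° (14.1); Et at 120° is eclipsed with H at 120° (7.2); H at 240° is eclipsed with iPr at 240° (7.6). Total 28.9 kJ/mol.
iPr at 300° is staggered. CH2Cl at 0° is gauche with iPr at 300° (4.5); CH2Cl at 0° is gauche with CHO at 60° (4.1); Et at 120° is gauche with CHO at 60° (4.4). Total 13.0 kJ/mol.
The minimum (9.0 kJ/mol) occurs with iPr at 180°.

180°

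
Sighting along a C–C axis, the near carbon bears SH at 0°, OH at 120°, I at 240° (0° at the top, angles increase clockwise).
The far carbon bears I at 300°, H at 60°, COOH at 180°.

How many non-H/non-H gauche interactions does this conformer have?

4

Non-H gauche pairs: SH(0°)/I(300°); OH(120°)/COOH(180°); I(240°)/I(300°); I(240°)/COOH(180°) — 4 interactions.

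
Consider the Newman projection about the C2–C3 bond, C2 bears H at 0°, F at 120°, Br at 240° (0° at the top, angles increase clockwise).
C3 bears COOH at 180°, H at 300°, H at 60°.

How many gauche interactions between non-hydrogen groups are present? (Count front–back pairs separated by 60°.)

Non-H gauche pairs: F(120°)/COOH(180°); Br(240°)/COOH(180°) — 2 interactions.

2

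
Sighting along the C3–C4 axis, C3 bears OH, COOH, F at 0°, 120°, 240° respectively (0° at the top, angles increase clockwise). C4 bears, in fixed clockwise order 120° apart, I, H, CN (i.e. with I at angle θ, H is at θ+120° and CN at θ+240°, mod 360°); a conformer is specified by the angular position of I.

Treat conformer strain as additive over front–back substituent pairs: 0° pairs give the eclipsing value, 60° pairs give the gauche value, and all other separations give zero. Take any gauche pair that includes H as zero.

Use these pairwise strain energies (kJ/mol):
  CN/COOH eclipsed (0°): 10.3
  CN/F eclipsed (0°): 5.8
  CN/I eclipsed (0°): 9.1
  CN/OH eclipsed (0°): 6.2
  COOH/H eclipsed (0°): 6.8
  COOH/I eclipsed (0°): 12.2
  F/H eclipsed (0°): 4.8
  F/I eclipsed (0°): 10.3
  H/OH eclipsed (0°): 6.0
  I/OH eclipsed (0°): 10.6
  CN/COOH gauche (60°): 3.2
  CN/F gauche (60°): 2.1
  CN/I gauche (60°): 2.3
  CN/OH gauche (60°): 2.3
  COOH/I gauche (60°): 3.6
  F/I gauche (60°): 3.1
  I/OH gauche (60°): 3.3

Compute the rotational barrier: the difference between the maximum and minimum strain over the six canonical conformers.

I at 0° (eclipsed): OH(0°)/I(0°) eclipsed 10.6; COOH(120°)/H(120°) eclipsed 6.8; F(240°)/CN(240°) eclipsed 5.8 → 23.2 kJ/mol.
I at 60° (staggered): OH(0°)/I(60°) gauche 3.3; OH(0°)/CN(300°) gauche 2.3; COOH(120°)/I(60°) gauche 3.6; F(240°)/CN(300°) gauche 2.1 → 11.3 kJ/mol.
I at 120° (eclipsed): OH(0°)/CN(0°) eclipsed 6.2; COOH(120°)/I(120°) eclipsed 12.2; F(240°)/H(240°) eclipsed 4.8 → 23.2 kJ/mol.
I at 180° (staggered): OH(0°)/CN(60°) gauche 2.3; COOH(120°)/I(180°) gauche 3.6; COOH(120°)/CN(60°) gauche 3.2; F(240°)/I(180°) gauche 3.1 → 12.2 kJ/mol.
I at 240° (eclipsed): OH(0°)/H(0°) eclipsed 6.0; COOH(120°)/CN(120°) eclipsed 10.3; F(240°)/I(240°) eclipsed 10.3 → 26.6 kJ/mol.
I at 300° (staggered): OH(0°)/I(300°) gauche 3.3; COOH(120°)/CN(180°) gauche 3.2; F(240°)/I(300°) gauche 3.1; F(240°)/CN(180°) gauche 2.1 → 11.7 kJ/mol.
Max at 240° (26.6 kJ/mol), min at 60° (11.3 kJ/mol); barrier = 15.3 kJ/mol.

15.3 kJ/mol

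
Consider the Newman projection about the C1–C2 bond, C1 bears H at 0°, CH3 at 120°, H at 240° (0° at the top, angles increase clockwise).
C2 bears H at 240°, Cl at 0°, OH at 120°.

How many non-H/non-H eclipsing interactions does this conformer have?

Non-H eclipsing pairs: CH3(120°)/OH(120°) — 1 interaction.

1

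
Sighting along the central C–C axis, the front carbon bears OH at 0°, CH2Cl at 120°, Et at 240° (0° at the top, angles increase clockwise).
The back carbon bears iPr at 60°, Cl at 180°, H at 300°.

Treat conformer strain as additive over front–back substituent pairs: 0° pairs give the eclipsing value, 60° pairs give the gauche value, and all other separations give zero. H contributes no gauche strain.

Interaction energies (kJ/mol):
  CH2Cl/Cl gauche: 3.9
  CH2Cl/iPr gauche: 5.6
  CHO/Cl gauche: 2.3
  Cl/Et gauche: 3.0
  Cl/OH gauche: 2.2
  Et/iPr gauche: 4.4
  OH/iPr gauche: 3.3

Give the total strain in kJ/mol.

15.8 kJ/mol

This conformer (staggered): OH(0°)/iPr(60°) gauche 3.3; CH2Cl(120°)/iPr(60°) gauche 5.6; CH2Cl(120°)/Cl(180°) gauche 3.9; Et(240°)/Cl(180°) gauche 3.0 → 15.8 kJ/mol.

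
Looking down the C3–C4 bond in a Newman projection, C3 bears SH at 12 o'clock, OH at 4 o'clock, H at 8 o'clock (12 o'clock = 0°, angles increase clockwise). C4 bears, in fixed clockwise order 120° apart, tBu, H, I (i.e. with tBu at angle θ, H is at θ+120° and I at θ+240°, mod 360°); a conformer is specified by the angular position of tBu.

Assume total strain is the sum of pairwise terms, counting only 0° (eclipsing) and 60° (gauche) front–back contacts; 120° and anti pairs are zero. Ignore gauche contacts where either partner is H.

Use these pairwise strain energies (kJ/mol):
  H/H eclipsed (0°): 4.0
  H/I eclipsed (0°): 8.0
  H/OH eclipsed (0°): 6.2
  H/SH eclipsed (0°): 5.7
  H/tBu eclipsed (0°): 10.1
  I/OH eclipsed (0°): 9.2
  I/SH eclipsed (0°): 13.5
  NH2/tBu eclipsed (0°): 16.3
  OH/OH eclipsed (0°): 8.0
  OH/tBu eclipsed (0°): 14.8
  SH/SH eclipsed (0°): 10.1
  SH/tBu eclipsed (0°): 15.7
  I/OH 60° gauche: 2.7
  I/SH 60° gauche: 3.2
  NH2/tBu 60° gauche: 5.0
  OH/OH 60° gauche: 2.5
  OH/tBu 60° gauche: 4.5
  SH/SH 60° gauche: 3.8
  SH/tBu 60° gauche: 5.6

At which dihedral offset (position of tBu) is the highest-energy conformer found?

tBu at 0° (eclipsed): SH–tBu eclipsed, OH–H eclipsed, H–I eclipsed; 15.7 + 6.2 + 8.0 = 29.9 kJ/mol.
tBu at 60° (staggered): SH–tBu gauche, SH–I gauche, OH–tBu gauche; 5.6 + 3.2 + 4.5 = 13.3 kJ/mol.
tBu at 120° (eclipsed): SH–I eclipsed, OH–tBu eclipsed, H–H eclipsed; 13.5 + 14.8 + 4.0 = 32.3 kJ/mol.
tBu at 180° (staggered): SH–I gauche, OH–tBu gauche, OH–I gauche; 3.2 + 4.5 + 2.7 = 10.4 kJ/mol.
tBu at 240° (eclipsed): SH–H eclipsed, OH–I eclipsed, H–tBu eclipsed; 5.7 + 9.2 + 10.1 = 25.0 kJ/mol.
tBu at 300° (staggered): SH–tBu gauche, OH–I gauche; 5.6 + 2.7 = 8.3 kJ/mol.
The maximum (32.3 kJ/mol) occurs with tBu at 120°.

120°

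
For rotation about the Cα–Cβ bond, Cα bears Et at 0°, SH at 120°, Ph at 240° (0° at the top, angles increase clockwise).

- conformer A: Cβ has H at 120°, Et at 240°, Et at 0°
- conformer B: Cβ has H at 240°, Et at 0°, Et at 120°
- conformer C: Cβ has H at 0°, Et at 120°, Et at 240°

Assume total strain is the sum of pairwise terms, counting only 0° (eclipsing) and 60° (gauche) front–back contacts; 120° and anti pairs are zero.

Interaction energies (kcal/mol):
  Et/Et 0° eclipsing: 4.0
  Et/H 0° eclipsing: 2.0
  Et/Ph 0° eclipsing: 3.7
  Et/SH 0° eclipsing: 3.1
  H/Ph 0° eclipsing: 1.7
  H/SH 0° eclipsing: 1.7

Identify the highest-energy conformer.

A (eclipsed): Et(0°)/Et(0°) eclipsed 4.0; SH(120°)/H(120°) eclipsed 1.7; Ph(240°)/Et(240°) eclipsed 3.7 → 9.4 kcal/mol.
B (eclipsed): Et(0°)/Et(0°) eclipsed 4.0; SH(120°)/Et(120°) eclipsed 3.1; Ph(240°)/H(240°) eclipsed 1.7 → 8.8 kcal/mol.
C (eclipsed): Et(0°)/H(0°) eclipsed 2.0; SH(120°)/Et(120°) eclipsed 3.1; Ph(240°)/Et(240°) eclipsed 3.7 → 8.8 kcal/mol.
A has the highest total (9.4 kcal/mol).

A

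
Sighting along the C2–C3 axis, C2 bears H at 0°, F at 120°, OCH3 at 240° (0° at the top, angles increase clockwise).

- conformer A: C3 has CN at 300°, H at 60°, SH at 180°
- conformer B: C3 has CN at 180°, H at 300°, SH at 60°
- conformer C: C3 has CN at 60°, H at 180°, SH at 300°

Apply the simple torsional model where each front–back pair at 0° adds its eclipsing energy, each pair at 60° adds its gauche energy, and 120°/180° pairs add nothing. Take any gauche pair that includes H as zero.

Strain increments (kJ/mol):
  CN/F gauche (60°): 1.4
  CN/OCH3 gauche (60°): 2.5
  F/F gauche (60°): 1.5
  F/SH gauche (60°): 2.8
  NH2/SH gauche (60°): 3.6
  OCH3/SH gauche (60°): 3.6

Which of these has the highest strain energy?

A is staggered. F at 120° is gauche with SH at 180° (2.8); OCH3 at 240° is gauche with CN at 300° (2.5); OCH3 at 240° is gauche with SH at 180° (3.6). Total 8.9 kJ/mol.
B is staggered. F at 120° is gauche with CN at 180° (1.4); F at 120° is gauche with SH at 60° (2.8); OCH3 at 240° is gauche with CN at 180° (2.5). Total 6.7 kJ/mol.
C is staggered. F at 120° is gauche with CN at 60° (1.4); OCH3 at 240° is gauche with SH at 300° (3.6). Total 5.0 kJ/mol.
A has the highest total (8.9 kJ/mol).

A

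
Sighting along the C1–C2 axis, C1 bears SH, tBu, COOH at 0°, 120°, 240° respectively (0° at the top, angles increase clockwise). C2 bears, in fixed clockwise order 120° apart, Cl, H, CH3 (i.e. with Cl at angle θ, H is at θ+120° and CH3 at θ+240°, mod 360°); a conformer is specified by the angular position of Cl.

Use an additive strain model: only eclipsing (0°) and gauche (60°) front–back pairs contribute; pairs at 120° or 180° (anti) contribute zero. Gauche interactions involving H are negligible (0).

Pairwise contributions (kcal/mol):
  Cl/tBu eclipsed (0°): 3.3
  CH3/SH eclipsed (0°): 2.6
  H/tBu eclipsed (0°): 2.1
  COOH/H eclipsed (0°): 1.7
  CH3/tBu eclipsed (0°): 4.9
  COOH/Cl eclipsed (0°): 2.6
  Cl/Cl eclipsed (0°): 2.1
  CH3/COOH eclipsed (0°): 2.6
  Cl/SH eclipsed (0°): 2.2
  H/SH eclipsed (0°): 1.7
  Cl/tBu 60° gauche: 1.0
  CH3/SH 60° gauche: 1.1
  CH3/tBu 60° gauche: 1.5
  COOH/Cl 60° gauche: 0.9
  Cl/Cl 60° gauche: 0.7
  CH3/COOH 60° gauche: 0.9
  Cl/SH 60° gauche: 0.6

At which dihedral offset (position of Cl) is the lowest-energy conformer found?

Cl at 0° (eclipsed): SH(0°)/Cl(0°) eclipsed 2.2; tBu(120°)/H(120°) eclipsed 2.1; COOH(240°)/CH3(240°) eclipsed 2.6 → 6.9 kcal/mol.
Cl at 60° (staggered): SH(0°)/Cl(60°) gauche 0.6; SH(0°)/CH3(300°) gauche 1.1; tBu(120°)/Cl(60°) gauche 1.0; COOH(240°)/CH3(300°) gauche 0.9 → 3.6 kcal/mol.
Cl at 120° (eclipsed): SH(0°)/CH3(0°) eclipsed 2.6; tBu(120°)/Cl(120°) eclipsed 3.3; COOH(240°)/H(240°) eclipsed 1.7 → 7.6 kcal/mol.
Cl at 180° (staggered): SH(0°)/CH3(60°) gauche 1.1; tBu(120°)/Cl(180°) gauche 1.0; tBu(120°)/CH3(60°) gauche 1.5; COOH(240°)/Cl(180°) gauche 0.9 → 4.5 kcal/mol.
Cl at 240° (eclipsed): SH(0°)/H(0°) eclipsed 1.7; tBu(120°)/CH3(120°) eclipsed 4.9; COOH(240°)/Cl(240°) eclipsed 2.6 → 9.2 kcal/mol.
Cl at 300° (staggered): SH(0°)/Cl(300°) gauche 0.6; tBu(120°)/CH3(180°) gauche 1.5; COOH(240°)/Cl(300°) gauche 0.9; COOH(240°)/CH3(180°) gauche 0.9 → 3.9 kcal/mol.
The minimum (3.6 kcal/mol) occurs with Cl at 60°.

60°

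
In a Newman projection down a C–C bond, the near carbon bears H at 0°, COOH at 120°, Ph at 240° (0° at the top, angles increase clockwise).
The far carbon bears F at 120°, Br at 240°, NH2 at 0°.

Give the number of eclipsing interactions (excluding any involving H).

Non-H eclipsing pairs: COOH(120°)/F(120°); Ph(240°)/Br(240°) — 2 interactions.

2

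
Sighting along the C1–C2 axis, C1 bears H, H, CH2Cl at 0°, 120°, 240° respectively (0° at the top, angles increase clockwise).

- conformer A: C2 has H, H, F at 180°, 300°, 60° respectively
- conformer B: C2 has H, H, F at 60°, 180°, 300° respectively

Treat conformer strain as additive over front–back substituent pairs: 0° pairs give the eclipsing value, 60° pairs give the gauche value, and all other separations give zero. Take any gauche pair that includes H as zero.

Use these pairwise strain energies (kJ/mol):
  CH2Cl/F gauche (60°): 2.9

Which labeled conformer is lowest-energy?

A

A (staggered): no non-H gauche contacts → 0.0 kJ/mol.
B (staggered): CH2Cl(240°)/F(300°) gauche 2.9 → 2.9 kJ/mol.
A has the lowest total (0.0 kJ/mol).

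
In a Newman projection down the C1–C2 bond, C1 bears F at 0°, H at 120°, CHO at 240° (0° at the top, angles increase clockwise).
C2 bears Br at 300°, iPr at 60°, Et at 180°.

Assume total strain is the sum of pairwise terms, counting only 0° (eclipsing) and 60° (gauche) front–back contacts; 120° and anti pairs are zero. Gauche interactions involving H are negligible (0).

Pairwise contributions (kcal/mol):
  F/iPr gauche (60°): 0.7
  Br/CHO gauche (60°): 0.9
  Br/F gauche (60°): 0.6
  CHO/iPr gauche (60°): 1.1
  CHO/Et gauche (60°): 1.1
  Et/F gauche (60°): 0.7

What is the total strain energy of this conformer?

3.3 kcal/mol

This conformer (staggered): F–Br gauche, F–iPr gauche, CHO–Br gauche, CHO–Et gauche; 0.6 + 0.7 + 0.9 + 1.1 = 3.3 kcal/mol.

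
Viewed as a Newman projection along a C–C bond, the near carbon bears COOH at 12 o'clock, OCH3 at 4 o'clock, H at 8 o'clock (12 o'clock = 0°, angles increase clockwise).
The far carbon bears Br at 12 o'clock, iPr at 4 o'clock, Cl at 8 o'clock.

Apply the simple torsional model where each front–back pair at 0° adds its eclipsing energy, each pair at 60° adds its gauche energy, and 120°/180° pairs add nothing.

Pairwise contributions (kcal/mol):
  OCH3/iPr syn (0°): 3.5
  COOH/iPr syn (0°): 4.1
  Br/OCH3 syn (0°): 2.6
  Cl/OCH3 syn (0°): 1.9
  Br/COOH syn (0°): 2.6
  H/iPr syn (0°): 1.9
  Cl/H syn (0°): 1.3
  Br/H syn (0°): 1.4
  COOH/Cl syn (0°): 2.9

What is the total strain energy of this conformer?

7.4 kcal/mol

This conformer is eclipsed. COOH at 0° is eclipsed with Br at 0° (2.6); OCH3 at 120° is eclipsed with iPr at 120° (3.5); H at 240° is eclipsed with Cl at 240° (1.3). Total 7.4 kcal/mol.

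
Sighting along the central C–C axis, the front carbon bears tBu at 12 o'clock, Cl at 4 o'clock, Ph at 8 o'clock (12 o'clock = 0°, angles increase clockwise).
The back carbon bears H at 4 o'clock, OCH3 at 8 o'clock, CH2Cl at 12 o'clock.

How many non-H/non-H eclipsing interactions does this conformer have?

2

Non-H eclipsing pairs: tBu(0°)/CH2Cl(0°); Ph(240°)/OCH3(240°) — 2 interactions.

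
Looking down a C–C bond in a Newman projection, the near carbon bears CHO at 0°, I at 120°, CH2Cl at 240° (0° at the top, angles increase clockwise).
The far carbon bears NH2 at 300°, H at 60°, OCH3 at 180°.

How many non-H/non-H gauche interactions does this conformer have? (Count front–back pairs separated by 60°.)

4

Non-H gauche pairs: CHO(0°)/NH2(300°); I(120°)/OCH3(180°); CH2Cl(240°)/NH2(300°); CH2Cl(240°)/OCH3(180°) — 4 interactions.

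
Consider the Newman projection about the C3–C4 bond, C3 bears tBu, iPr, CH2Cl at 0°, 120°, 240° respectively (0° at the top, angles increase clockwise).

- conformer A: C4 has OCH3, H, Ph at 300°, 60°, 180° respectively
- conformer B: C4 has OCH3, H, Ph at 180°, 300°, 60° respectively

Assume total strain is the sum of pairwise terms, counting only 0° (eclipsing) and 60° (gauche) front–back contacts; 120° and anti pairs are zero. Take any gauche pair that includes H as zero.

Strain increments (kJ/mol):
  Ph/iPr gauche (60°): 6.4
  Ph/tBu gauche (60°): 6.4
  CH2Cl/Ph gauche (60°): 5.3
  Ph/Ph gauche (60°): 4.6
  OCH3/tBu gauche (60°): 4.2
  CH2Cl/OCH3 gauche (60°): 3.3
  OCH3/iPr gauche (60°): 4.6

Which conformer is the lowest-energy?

A (staggered): tBu(0°)/OCH3(300°) gauche 4.2; iPr(120°)/Ph(180°) gauche 6.4; CH2Cl(240°)/OCH3(300°) gauche 3.3; CH2Cl(240°)/Ph(180°) gauche 5.3 → 19.2 kJ/mol.
B (staggered): tBu(0°)/Ph(60°) gauche 6.4; iPr(120°)/OCH3(180°) gauche 4.6; iPr(120°)/Ph(60°) gauche 6.4; CH2Cl(240°)/OCH3(180°) gauche 3.3 → 20.7 kJ/mol.
A has the lowest total (19.2 kJ/mol).

A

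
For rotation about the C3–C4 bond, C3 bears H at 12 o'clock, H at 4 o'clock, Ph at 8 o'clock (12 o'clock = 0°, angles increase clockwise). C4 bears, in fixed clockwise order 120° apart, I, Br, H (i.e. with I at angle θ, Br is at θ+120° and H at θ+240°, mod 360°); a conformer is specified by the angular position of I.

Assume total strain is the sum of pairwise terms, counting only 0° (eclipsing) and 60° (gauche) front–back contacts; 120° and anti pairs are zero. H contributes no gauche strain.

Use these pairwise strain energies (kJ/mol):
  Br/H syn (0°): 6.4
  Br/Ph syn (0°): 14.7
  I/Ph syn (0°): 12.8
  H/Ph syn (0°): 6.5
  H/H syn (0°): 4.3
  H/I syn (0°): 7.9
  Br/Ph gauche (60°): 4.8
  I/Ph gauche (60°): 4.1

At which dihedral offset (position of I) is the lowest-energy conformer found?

I at 0° (eclipsed): H–I eclipsed, H–Br eclipsed, Ph–H eclipsed; 7.9 + 6.4 + 6.5 = 20.8 kJ/mol.
I at 60° (staggered): Ph–Br gauche; 4.8 = 4.8 kJ/mol.
I at 120° (eclipsed): H–H eclipsed, H–I eclipsed, Ph–Br eclipsed; 4.3 + 7.9 + 14.7 = 26.9 kJ/mol.
I at 180° (staggered): Ph–I gauche, Ph–Br gauche; 4.1 + 4.8 = 8.9 kJ/mol.
I at 240° (eclipsed): H–Br eclipsed, H–H eclipsed, Ph–I eclipsed; 6.4 + 4.3 + 12.8 = 23.5 kJ/mol.
I at 300° (staggered): Ph–I gauche; 4.1 = 4.1 kJ/mol.
The minimum (4.1 kJ/mol) occurs with I at 300°.

300°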